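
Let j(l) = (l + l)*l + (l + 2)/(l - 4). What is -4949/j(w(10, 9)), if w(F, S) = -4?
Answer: -19796/129 ≈ -153.46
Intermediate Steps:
j(l) = 2*l² + (2 + l)/(-4 + l) (j(l) = (2*l)*l + (2 + l)/(-4 + l) = 2*l² + (2 + l)/(-4 + l))
-4949/j(w(10, 9)) = -4949*(-4 - 4)/(2 - 4 - 8*(-4)² + 2*(-4)³) = -4949*(-8/(2 - 4 - 8*16 + 2*(-64))) = -4949*(-8/(2 - 4 - 128 - 128)) = -4949/((-⅛*(-258))) = -4949/129/4 = -4949*4/129 = -19796/129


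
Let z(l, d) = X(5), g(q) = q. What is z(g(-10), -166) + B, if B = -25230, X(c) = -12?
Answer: -25242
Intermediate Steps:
z(l, d) = -12
z(g(-10), -166) + B = -12 - 25230 = -25242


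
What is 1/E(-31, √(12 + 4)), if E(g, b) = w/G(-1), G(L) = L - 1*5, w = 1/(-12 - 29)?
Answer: 246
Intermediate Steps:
w = -1/41 (w = 1/(-41) = -1/41 ≈ -0.024390)
G(L) = -5 + L (G(L) = L - 5 = -5 + L)
E(g, b) = 1/246 (E(g, b) = -1/(41*(-5 - 1)) = -1/41/(-6) = -1/41*(-⅙) = 1/246)
1/E(-31, √(12 + 4)) = 1/(1/246) = 246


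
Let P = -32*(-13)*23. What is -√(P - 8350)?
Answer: -√1218 ≈ -34.900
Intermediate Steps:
P = 9568 (P = 416*23 = 9568)
-√(P - 8350) = -√(9568 - 8350) = -√1218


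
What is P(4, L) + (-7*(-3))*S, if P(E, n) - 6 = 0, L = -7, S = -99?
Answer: -2073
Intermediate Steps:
P(E, n) = 6 (P(E, n) = 6 + 0 = 6)
P(4, L) + (-7*(-3))*S = 6 - 7*(-3)*(-99) = 6 + 21*(-99) = 6 - 2079 = -2073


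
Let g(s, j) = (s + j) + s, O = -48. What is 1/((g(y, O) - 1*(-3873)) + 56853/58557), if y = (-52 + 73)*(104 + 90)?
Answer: 19519/233719938 ≈ 8.3514e-5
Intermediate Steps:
y = 4074 (y = 21*194 = 4074)
g(s, j) = j + 2*s (g(s, j) = (j + s) + s = j + 2*s)
1/((g(y, O) - 1*(-3873)) + 56853/58557) = 1/(((-48 + 2*4074) - 1*(-3873)) + 56853/58557) = 1/(((-48 + 8148) + 3873) + 56853*(1/58557)) = 1/((8100 + 3873) + 18951/19519) = 1/(11973 + 18951/19519) = 1/(233719938/19519) = 19519/233719938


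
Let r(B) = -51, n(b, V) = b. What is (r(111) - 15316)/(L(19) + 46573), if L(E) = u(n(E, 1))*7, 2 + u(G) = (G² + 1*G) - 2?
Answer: -15367/49205 ≈ -0.31231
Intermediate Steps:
u(G) = -4 + G + G² (u(G) = -2 + ((G² + 1*G) - 2) = -2 + ((G² + G) - 2) = -2 + ((G + G²) - 2) = -2 + (-2 + G + G²) = -4 + G + G²)
L(E) = -28 + 7*E + 7*E² (L(E) = (-4 + E + E²)*7 = -28 + 7*E + 7*E²)
(r(111) - 15316)/(L(19) + 46573) = (-51 - 15316)/((-28 + 7*19 + 7*19²) + 46573) = -15367/((-28 + 133 + 7*361) + 46573) = -15367/((-28 + 133 + 2527) + 46573) = -15367/(2632 + 46573) = -15367/49205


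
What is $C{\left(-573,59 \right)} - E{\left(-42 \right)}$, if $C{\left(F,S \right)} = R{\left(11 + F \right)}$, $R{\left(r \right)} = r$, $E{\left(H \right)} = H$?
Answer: $-520$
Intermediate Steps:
$C{\left(F,S \right)} = 11 + F$
$C{\left(-573,59 \right)} - E{\left(-42 \right)} = \left(11 - 573\right) - -42 = -562 + 42 = -520$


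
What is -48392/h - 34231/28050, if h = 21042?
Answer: -346280717/98371350 ≈ -3.5201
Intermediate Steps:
-48392/h - 34231/28050 = -48392/21042 - 34231/28050 = -48392*1/21042 - 34231*1/28050 = -24196/10521 - 34231/28050 = -346280717/98371350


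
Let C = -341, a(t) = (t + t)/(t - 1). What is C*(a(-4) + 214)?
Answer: -367598/5 ≈ -73520.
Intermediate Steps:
a(t) = 2*t/(-1 + t) (a(t) = (2*t)/(-1 + t) = 2*t/(-1 + t))
C*(a(-4) + 214) = -341*(2*(-4)/(-1 - 4) + 214) = -341*(2*(-4)/(-5) + 214) = -341*(2*(-4)*(-1/5) + 214) = -341*(8/5 + 214) = -341*1078/5 = -367598/5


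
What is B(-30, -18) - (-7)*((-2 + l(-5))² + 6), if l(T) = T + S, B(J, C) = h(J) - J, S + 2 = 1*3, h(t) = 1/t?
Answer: 9719/30 ≈ 323.97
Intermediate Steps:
S = 1 (S = -2 + 1*3 = -2 + 3 = 1)
B(J, C) = 1/J - J
l(T) = 1 + T (l(T) = T + 1 = 1 + T)
B(-30, -18) - (-7)*((-2 + l(-5))² + 6) = (1/(-30) - 1*(-30)) - (-7)*((-2 + (1 - 5))² + 6) = (-1/30 + 30) - (-7)*((-2 - 4)² + 6) = 899/30 - (-7)*((-6)² + 6) = 899/30 - (-7)*(36 + 6) = 899/30 - (-7)*42 = 899/30 - 1*(-294) = 899/30 + 294 = 9719/30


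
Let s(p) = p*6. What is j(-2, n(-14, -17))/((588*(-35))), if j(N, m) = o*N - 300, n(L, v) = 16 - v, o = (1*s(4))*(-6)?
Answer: 1/1715 ≈ 0.00058309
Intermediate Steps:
s(p) = 6*p
o = -144 (o = (1*(6*4))*(-6) = (1*24)*(-6) = 24*(-6) = -144)
j(N, m) = -300 - 144*N (j(N, m) = -144*N - 300 = -300 - 144*N)
j(-2, n(-14, -17))/((588*(-35))) = (-300 - 144*(-2))/((588*(-35))) = (-300 + 288)/(-20580) = -12*(-1/20580) = 1/1715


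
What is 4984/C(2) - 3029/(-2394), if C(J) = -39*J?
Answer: -1949239/31122 ≈ -62.632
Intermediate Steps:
4984/C(2) - 3029/(-2394) = 4984/((-39*2)) - 3029/(-2394) = 4984/(-78) - 3029*(-1/2394) = 4984*(-1/78) + 3029/2394 = -2492/39 + 3029/2394 = -1949239/31122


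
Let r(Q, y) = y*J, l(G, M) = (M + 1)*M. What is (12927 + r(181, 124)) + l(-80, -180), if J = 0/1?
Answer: 45147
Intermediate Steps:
l(G, M) = M*(1 + M) (l(G, M) = (1 + M)*M = M*(1 + M))
J = 0 (J = 0*1 = 0)
r(Q, y) = 0 (r(Q, y) = y*0 = 0)
(12927 + r(181, 124)) + l(-80, -180) = (12927 + 0) - 180*(1 - 180) = 12927 - 180*(-179) = 12927 + 32220 = 45147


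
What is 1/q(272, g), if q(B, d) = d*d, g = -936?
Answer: 1/876096 ≈ 1.1414e-6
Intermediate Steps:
q(B, d) = d²
1/q(272, g) = 1/((-936)²) = 1/876096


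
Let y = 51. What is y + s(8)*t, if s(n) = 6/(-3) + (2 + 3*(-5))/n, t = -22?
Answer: 523/4 ≈ 130.75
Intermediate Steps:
s(n) = -2 - 13/n (s(n) = 6*(-⅓) + (2 - 15)/n = -2 - 13/n)
y + s(8)*t = 51 + (-2 - 13/8)*(-22) = 51 - 29/8*(-22) = 51 + 319/4 = 523/4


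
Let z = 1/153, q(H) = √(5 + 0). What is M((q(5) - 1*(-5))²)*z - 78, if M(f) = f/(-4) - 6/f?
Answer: -79613/1020 - 47*√5/3060 ≈ -78.086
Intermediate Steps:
q(H) = √5
M(f) = -6/f - f/4 (M(f) = f*(-¼) - 6/f = -f/4 - 6/f = -6/f - f/4)
z = 1/153 ≈ 0.0065359
M((q(5) - 1*(-5))²)*z - 78 = (-6/(√5 - 1*(-5))² - (√5 - 1*(-5))²/4)*(1/153) - 78 = (-6/(√5 + 5)² - (√5 + 5)²/4)*(1/153) - 78 = (-6/(5 + √5)² - (5 + √5)²/4)*(1/153) - 78 = (-2/(51*(5 + √5)²) - (5 + √5)²/612) - 78 = -78 - 2/(51*(5 + √5)²) - (5 + √5)²/612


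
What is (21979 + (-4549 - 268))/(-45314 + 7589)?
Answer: -17162/37725 ≈ -0.45492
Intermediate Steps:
(21979 + (-4549 - 268))/(-45314 + 7589) = (21979 - 4817)/(-37725) = 17162*(-1/37725) = -17162/37725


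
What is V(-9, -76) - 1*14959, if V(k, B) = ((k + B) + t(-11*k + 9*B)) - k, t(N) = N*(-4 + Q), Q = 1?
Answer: -13280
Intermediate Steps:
t(N) = -3*N (t(N) = N*(-4 + 1) = N*(-3) = -3*N)
V(k, B) = -26*B + 33*k (V(k, B) = ((k + B) - 3*(-11*k + 9*B)) - k = ((B + k) + (-27*B + 33*k)) - k = (-26*B + 34*k) - k = -26*B + 33*k)
V(-9, -76) - 1*14959 = (-26*(-76) + 33*(-9)) - 1*14959 = (1976 - 297) - 14959 = 1679 - 14959 = -13280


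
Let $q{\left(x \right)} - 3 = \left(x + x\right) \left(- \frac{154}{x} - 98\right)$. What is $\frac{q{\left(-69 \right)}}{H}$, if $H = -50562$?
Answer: $- \frac{13219}{50562} \approx -0.26144$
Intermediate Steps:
$q{\left(x \right)} = 3 + 2 x \left(-98 - \frac{154}{x}\right)$ ($q{\left(x \right)} = 3 + \left(x + x\right) \left(- \frac{154}{x} - 98\right) = 3 + 2 x \left(-98 - \frac{154}{x}\right)$)
$\frac{q{\left(-69 \right)}}{H} = \frac{-305 - -13524}{-50562} = \left(-305 + 13524\right) \left(- \frac{1}{50562}\right) = 13219 \left(- \frac{1}{50562}\right) = - \frac{13219}{50562}$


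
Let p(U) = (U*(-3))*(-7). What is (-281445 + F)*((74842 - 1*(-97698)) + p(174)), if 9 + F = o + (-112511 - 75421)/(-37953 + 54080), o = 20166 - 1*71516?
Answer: -945689234739760/16127 ≈ -5.8640e+10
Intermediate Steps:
o = -51350 (o = 20166 - 71516 = -51350)
F = -828454525/16127 (F = -9 + (-51350 + (-112511 - 75421)/(-37953 + 54080)) = -9 + (-51350 - 187932/16127) = -9 - 828309382/16127 = -828454525/16127 ≈ -51371.)
p(U) = 21*U (p(U) = -3*U*(-7) = 21*U)
(-281445 + F)*((74842 - 1*(-97698)) + p(174)) = (-281445 - 828454525/16127)*((74842 - 1*(-97698)) + 21*174) = -5367318040*((74842 + 97698) + 3654)/16127 = -5367318040*(172540 + 3654)/16127 = -5367318040/16127*176194 = -945689234739760/16127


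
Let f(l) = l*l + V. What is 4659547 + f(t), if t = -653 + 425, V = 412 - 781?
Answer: 4711162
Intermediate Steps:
V = -369
t = -228
f(l) = -369 + l² (f(l) = l*l - 369 = l² - 369 = -369 + l²)
4659547 + f(t) = 4659547 + (-369 + (-228)²) = 4659547 + (-369 + 51984) = 4659547 + 51615 = 4711162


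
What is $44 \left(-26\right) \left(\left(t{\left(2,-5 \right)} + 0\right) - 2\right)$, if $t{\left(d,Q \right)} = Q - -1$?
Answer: $6864$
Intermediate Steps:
$t{\left(d,Q \right)} = 1 + Q$ ($t{\left(d,Q \right)} = Q + 1 = 1 + Q$)
$44 \left(-26\right) \left(\left(t{\left(2,-5 \right)} + 0\right) - 2\right) = 44 \left(-26\right) \left(\left(\left(1 - 5\right) + 0\right) - 2\right) = - 1144 \left(\left(-4 + 0\right) - 2\right) = - 1144 \left(-4 - 2\right) = \left(-1144\right) \left(-6\right) = 6864$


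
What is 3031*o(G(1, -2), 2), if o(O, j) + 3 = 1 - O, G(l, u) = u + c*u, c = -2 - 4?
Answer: -36372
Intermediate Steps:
c = -6
G(l, u) = -5*u (G(l, u) = u - 6*u = -5*u)
o(O, j) = -2 - O (o(O, j) = -3 + (1 - O) = -2 - O)
3031*o(G(1, -2), 2) = 3031*(-2 - (-5)*(-2)) = 3031*(-2 - 1*10) = 3031*(-2 - 10) = 3031*(-12) = -36372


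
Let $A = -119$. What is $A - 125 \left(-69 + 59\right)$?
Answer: $1131$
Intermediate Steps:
$A - 125 \left(-69 + 59\right) = -119 - 125 \left(-69 + 59\right) = -119 - -1250 = -119 + 1250 = 1131$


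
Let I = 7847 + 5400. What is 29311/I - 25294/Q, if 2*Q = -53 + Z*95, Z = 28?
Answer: -593725459/34534929 ≈ -17.192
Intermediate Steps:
I = 13247
Q = 2607/2 (Q = (-53 + 28*95)/2 = (-53 + 2660)/2 = (1/2)*2607 = 2607/2 ≈ 1303.5)
29311/I - 25294/Q = 29311/13247 - 25294/2607/2 = 29311*(1/13247) - 25294*2/2607 = 29311/13247 - 50588/2607 = -593725459/34534929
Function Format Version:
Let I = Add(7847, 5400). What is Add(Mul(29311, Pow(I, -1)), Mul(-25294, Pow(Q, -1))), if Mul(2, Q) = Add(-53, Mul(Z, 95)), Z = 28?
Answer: Rational(-593725459, 34534929) ≈ -17.192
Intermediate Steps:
I = 13247
Q = Rational(2607, 2) (Q = Mul(Rational(1, 2), Add(-53, Mul(28, 95))) = Mul(Rational(1, 2), Add(-53, 2660)) = Mul(Rational(1, 2), 2607) = Rational(2607, 2) ≈ 1303.5)
Add(Mul(29311, Pow(I, -1)), Mul(-25294, Pow(Q, -1))) = Add(Mul(29311, Pow(13247, -1)), Mul(-25294, Pow(Rational(2607, 2), -1))) = Add(Mul(29311, Rational(1, 13247)), Mul(-25294, Rational(2, 2607))) = Add(Rational(29311, 13247), Rational(-50588, 2607)) = Rational(-593725459, 34534929)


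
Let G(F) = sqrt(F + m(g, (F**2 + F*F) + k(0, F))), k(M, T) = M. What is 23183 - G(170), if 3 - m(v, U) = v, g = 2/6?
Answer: 23183 - sqrt(1554)/3 ≈ 23170.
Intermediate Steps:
g = 1/3 (g = 2*(1/6) = 1/3 ≈ 0.33333)
m(v, U) = 3 - v
G(F) = sqrt(8/3 + F) (G(F) = sqrt(F + (3 - 1*1/3)) = sqrt(F + (3 - 1/3)) = sqrt(F + 8/3) = sqrt(8/3 + F))
23183 - G(170) = 23183 - sqrt(24 + 9*170)/3 = 23183 - sqrt(24 + 1530)/3 = 23183 - sqrt(1554)/3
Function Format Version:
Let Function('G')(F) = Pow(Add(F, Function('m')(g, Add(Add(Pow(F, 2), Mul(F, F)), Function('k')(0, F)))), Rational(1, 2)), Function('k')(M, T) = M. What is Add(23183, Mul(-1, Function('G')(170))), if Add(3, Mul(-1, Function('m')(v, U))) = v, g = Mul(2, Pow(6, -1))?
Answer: Add(23183, Mul(Rational(-1, 3), Pow(1554, Rational(1, 2)))) ≈ 23170.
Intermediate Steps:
g = Rational(1, 3) (g = Mul(2, Rational(1, 6)) = Rational(1, 3) ≈ 0.33333)
Function('m')(v, U) = Add(3, Mul(-1, v))
Function('G')(F) = Pow(Add(Rational(8, 3), F), Rational(1, 2)) (Function('G')(F) = Pow(Add(F, Add(3, Mul(-1, Rational(1, 3)))), Rational(1, 2)) = Pow(Add(F, Add(3, Rational(-1, 3))), Rational(1, 2)) = Pow(Add(F, Rational(8, 3)), Rational(1, 2)) = Pow(Add(Rational(8, 3), F), Rational(1, 2)))
Add(23183, Mul(-1, Function('G')(170))) = Add(23183, Mul(-1, Mul(Rational(1, 3), Pow(Add(24, Mul(9, 170)), Rational(1, 2))))) = Add(23183, Mul(-1, Mul(Rational(1, 3), Pow(Add(24, 1530), Rational(1, 2))))) = Add(23183, Mul(-1, Mul(Rational(1, 3), Pow(1554, Rational(1, 2))))) = Add(23183, Mul(Rational(-1, 3), Pow(1554, Rational(1, 2))))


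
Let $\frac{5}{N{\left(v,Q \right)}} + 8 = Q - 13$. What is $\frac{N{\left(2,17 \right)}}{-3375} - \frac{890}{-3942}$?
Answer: $\frac{44573}{197100} \approx 0.22614$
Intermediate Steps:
$N{\left(v,Q \right)} = \frac{5}{-21 + Q}$ ($N{\left(v,Q \right)} = \frac{5}{-8 + \left(Q - 13\right)} = \frac{5}{-8 + \left(-13 + Q\right)} = \frac{5}{-21 + Q}$)
$\frac{N{\left(2,17 \right)}}{-3375} - \frac{890}{-3942} = \frac{5 \frac{1}{-21 + 17}}{-3375} - \frac{890}{-3942} = \frac{5}{-4} \left(- \frac{1}{3375}\right) - - \frac{445}{1971} = 5 \left(- \frac{1}{4}\right) \left(- \frac{1}{3375}\right) + \frac{445}{1971} = \left(- \frac{5}{4}\right) \left(- \frac{1}{3375}\right) + \frac{445}{1971} = \frac{1}{2700} + \frac{445}{1971} = \frac{44573}{197100}$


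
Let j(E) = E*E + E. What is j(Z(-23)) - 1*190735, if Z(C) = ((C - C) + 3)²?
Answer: -190645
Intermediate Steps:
Z(C) = 9 (Z(C) = (0 + 3)² = 3² = 9)
j(E) = E + E² (j(E) = E² + E = E + E²)
j(Z(-23)) - 1*190735 = 9*(1 + 9) - 1*190735 = 9*10 - 190735 = 90 - 190735 = -190645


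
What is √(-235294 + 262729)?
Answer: √27435 ≈ 165.64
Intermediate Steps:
√(-235294 + 262729) = √27435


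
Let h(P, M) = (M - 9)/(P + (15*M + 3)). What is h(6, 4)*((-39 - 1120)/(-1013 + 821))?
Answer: -5795/13248 ≈ -0.43742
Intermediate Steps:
h(P, M) = (-9 + M)/(3 + P + 15*M) (h(P, M) = (-9 + M)/(P + (3 + 15*M)) = (-9 + M)/(3 + P + 15*M))
h(6, 4)*((-39 - 1120)/(-1013 + 821)) = ((-9 + 4)/(3 + 6 + 15*4))*((-39 - 1120)/(-1013 + 821)) = (-5/(3 + 6 + 60))*(-1159/(-192)) = (-5/69)*(-1159*(-1/192)) = ((1/69)*(-5))*(1159/192) = -5/69*1159/192 = -5795/13248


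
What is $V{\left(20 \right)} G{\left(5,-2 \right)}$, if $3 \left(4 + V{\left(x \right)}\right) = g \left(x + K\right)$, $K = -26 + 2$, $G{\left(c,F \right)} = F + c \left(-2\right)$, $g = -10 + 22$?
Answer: $240$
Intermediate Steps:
$g = 12$
$G{\left(c,F \right)} = F - 2 c$
$K = -24$
$V{\left(x \right)} = -100 + 4 x$ ($V{\left(x \right)} = -4 + \frac{12 \left(x - 24\right)}{3} = -4 + \frac{12 \left(-24 + x\right)}{3} = -4 + \frac{-288 + 12 x}{3} = -4 + \left(-96 + 4 x\right) = -100 + 4 x$)
$V{\left(20 \right)} G{\left(5,-2 \right)} = \left(-100 + 4 \cdot 20\right) \left(-2 - 10\right) = \left(-100 + 80\right) \left(-2 - 10\right) = \left(-20\right) \left(-12\right) = 240$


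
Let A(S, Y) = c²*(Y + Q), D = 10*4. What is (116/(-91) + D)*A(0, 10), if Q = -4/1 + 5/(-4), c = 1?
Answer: 16739/91 ≈ 183.95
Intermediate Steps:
Q = -21/4 (Q = -4*1 + 5*(-¼) = -4 - 5/4 = -21/4 ≈ -5.2500)
D = 40
A(S, Y) = -21/4 + Y (A(S, Y) = 1²*(Y - 21/4) = 1*(-21/4 + Y) = -21/4 + Y)
(116/(-91) + D)*A(0, 10) = (116/(-91) + 40)*(-21/4 + 10) = (116*(-1/91) + 40)*(19/4) = (-116/91 + 40)*(19/4) = (3524/91)*(19/4) = 16739/91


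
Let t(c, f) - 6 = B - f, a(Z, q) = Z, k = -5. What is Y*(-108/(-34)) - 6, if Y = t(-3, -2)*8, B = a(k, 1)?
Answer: 1194/17 ≈ 70.235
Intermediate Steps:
B = -5
t(c, f) = 1 - f (t(c, f) = 6 + (-5 - f) = 1 - f)
Y = 24 (Y = (1 - 1*(-2))*8 = (1 + 2)*8 = 3*8 = 24)
Y*(-108/(-34)) - 6 = 24*(-108/(-34)) - 6 = 24*(-108*(-1/34)) - 6 = 24*(54/17) - 6 = 1296/17 - 6 = 1194/17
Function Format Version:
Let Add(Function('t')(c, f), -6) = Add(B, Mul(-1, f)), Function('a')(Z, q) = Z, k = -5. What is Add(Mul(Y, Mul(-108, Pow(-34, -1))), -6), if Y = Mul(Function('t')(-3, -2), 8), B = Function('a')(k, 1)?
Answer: Rational(1194, 17) ≈ 70.235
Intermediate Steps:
B = -5
Function('t')(c, f) = Add(1, Mul(-1, f)) (Function('t')(c, f) = Add(6, Add(-5, Mul(-1, f))) = Add(1, Mul(-1, f)))
Y = 24 (Y = Mul(Add(1, Mul(-1, -2)), 8) = Mul(Add(1, 2), 8) = Mul(3, 8) = 24)
Add(Mul(Y, Mul(-108, Pow(-34, -1))), -6) = Add(Mul(24, Mul(-108, Pow(-34, -1))), -6) = Add(Mul(24, Mul(-108, Rational(-1, 34))), -6) = Add(Mul(24, Rational(54, 17)), -6) = Add(Rational(1296, 17), -6) = Rational(1194, 17)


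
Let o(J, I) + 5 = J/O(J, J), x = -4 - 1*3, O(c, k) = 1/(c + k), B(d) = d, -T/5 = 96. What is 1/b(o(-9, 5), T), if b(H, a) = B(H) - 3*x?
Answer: 1/178 ≈ 0.0056180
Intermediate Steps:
T = -480 (T = -5*96 = -480)
x = -7 (x = -4 - 3 = -7)
o(J, I) = -5 + 2*J² (o(J, I) = -5 + J/(1/(J + J)) = -5 + J/(1/(2*J)) = -5 + J/((1/(2*J))) = -5 + J*(2*J) = -5 + 2*J²)
b(H, a) = 21 + H (b(H, a) = H - 3*(-7) = H + 21 = 21 + H)
1/b(o(-9, 5), T) = 1/(21 + (-5 + 2*(-9)²)) = 1/(21 + (-5 + 2*81)) = 1/(21 + (-5 + 162)) = 1/(21 + 157) = 1/178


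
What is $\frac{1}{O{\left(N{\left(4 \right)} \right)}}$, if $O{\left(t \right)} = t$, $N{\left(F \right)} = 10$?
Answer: $\frac{1}{10} \approx 0.1$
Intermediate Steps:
$\frac{1}{O{\left(N{\left(4 \right)} \right)}} = \frac{1}{10}$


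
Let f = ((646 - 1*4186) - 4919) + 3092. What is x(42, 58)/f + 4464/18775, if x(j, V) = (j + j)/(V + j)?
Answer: 7980839/33588475 ≈ 0.23761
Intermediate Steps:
x(j, V) = 2*j/(V + j) (x(j, V) = (2*j)/(V + j) = 2*j/(V + j))
f = -5367 (f = ((646 - 4186) - 4919) + 3092 = (-3540 - 4919) + 3092 = -8459 + 3092 = -5367)
x(42, 58)/f + 4464/18775 = (2*42/(58 + 42))/(-5367) + 4464/18775 = (2*42/100)*(-1/5367) + 4464*(1/18775) = (2*42*(1/100))*(-1/5367) + 4464/18775 = (21/25)*(-1/5367) + 4464/18775 = -7/44725 + 4464/18775 = 7980839/33588475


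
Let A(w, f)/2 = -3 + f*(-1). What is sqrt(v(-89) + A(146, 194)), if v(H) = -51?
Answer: I*sqrt(445) ≈ 21.095*I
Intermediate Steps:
A(w, f) = -6 - 2*f (A(w, f) = 2*(-3 + f*(-1)) = 2*(-3 - f) = -6 - 2*f)
sqrt(v(-89) + A(146, 194)) = sqrt(-51 + (-6 - 2*194)) = sqrt(-51 + (-6 - 388)) = sqrt(-51 - 394) = sqrt(-445) = I*sqrt(445)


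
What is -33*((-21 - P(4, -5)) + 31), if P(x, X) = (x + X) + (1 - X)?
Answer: -165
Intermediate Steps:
P(x, X) = 1 + x (P(x, X) = (X + x) + (1 - X) = 1 + x)
-33*((-21 - P(4, -5)) + 31) = -33*((-21 - (1 + 4)) + 31) = -33*((-21 - 1*5) + 31) = -33*((-21 - 5) + 31) = -33*(-26 + 31) = -33*5 = -165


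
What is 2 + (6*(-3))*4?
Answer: -70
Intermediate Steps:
2 + (6*(-3))*4 = 2 - 18*4 = 2 - 72 = -70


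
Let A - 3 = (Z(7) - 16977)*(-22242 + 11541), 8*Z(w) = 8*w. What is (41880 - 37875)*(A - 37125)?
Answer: 727143186240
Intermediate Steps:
Z(w) = w (Z(w) = (8*w)/8 = w)
A = 181595973 (A = 3 + (7 - 16977)*(-22242 + 11541) = 3 - 16970*(-10701) = 3 + 181595970 = 181595973)
(41880 - 37875)*(A - 37125) = (41880 - 37875)*(181595973 - 37125) = 4005*181558848 = 727143186240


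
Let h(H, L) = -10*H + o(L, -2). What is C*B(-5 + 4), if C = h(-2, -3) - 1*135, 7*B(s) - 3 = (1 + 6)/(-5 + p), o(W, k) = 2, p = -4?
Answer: -2260/63 ≈ -35.873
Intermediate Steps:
h(H, L) = 2 - 10*H (h(H, L) = -10*H + 2 = 2 - 10*H)
B(s) = 20/63 (B(s) = 3/7 + ((1 + 6)/(-5 - 4))/7 = 3/7 + (7/(-9))/7 = 3/7 + (7*(-1/9))/7 = 3/7 + (1/7)*(-7/9) = 3/7 - 1/9 = 20/63)
C = -113 (C = (2 - 10*(-2)) - 1*135 = (2 + 20) - 135 = 22 - 135 = -113)
C*B(-5 + 4) = -113*20/63 = -2260/63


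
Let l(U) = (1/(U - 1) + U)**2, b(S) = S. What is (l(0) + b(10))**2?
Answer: 121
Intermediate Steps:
l(U) = (U + 1/(-1 + U))**2 (l(U) = (1/(-1 + U) + U)**2 = (U + 1/(-1 + U))**2)
(l(0) + b(10))**2 = ((1 + 0**2 - 1*0)**2/(-1 + 0)**2 + 10)**2 = ((1 + 0 + 0)**2/(-1)**2 + 10)**2 = (1*1**2 + 10)**2 = (1*1 + 10)**2 = (1 + 10)**2 = 11**2 = 121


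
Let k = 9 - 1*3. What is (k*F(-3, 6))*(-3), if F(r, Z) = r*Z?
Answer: 324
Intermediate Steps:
F(r, Z) = Z*r
k = 6 (k = 9 - 3 = 6)
(k*F(-3, 6))*(-3) = (6*(6*(-3)))*(-3) = (6*(-18))*(-3) = -108*(-3) = 324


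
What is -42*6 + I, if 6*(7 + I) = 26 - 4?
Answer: -766/3 ≈ -255.33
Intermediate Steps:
I = -10/3 (I = -7 + (26 - 4)/6 = -7 + (1/6)*22 = -7 + 11/3 = -10/3 ≈ -3.3333)
-42*6 + I = -42*6 - 10/3 = -252 - 10/3 = -766/3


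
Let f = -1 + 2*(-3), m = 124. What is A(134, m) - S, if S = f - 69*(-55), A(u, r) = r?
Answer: -3664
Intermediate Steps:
f = -7 (f = -1 - 6 = -7)
S = 3788 (S = -7 - 69*(-55) = -7 + 3795 = 3788)
A(134, m) - S = 124 - 1*3788 = 124 - 3788 = -3664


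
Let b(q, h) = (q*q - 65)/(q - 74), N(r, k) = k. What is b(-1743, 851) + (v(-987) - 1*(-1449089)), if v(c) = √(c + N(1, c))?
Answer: 2629956729/1817 + I*√1974 ≈ 1.4474e+6 + 44.43*I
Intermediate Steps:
v(c) = √2*√c (v(c) = √(c + c) = √(2*c) = √2*√c)
b(q, h) = (-65 + q²)/(-74 + q) (b(q, h) = (q² - 65)/(-74 + q) = (-65 + q²)/(-74 + q))
b(-1743, 851) + (v(-987) - 1*(-1449089)) = (-65 + (-1743)²)/(-74 - 1743) + (√2*√(-987) - 1*(-1449089)) = (-65 + 3038049)/(-1817) + (√2*(I*√987) + 1449089) = -1/1817*3037984 + (I*√1974 + 1449089) = -3037984/1817 + (1449089 + I*√1974) = 2629956729/1817 + I*√1974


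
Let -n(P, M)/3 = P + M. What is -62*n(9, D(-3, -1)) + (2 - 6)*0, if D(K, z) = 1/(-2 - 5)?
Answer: 11532/7 ≈ 1647.4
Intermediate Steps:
D(K, z) = -1/7 (D(K, z) = 1/(-7) = -1/7)
n(P, M) = -3*M - 3*P (n(P, M) = -3*(P + M) = -3*(M + P) = -3*M - 3*P)
-62*n(9, D(-3, -1)) + (2 - 6)*0 = -62*(-3*(-1/7) - 3*9) + (2 - 6)*0 = -62*(3/7 - 27) - 4*0 = -62*(-186/7) + 0 = 11532/7 + 0 = 11532/7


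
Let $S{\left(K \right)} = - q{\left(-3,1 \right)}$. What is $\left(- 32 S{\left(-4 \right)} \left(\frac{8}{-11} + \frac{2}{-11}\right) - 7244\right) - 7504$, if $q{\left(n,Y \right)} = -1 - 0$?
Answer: $- \frac{161908}{11} \approx -14719.0$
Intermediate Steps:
$q{\left(n,Y \right)} = -1$ ($q{\left(n,Y \right)} = -1 + 0 = -1$)
$S{\left(K \right)} = 1$ ($S{\left(K \right)} = \left(-1\right) \left(-1\right) = 1$)
$\left(- 32 S{\left(-4 \right)} \left(\frac{8}{-11} + \frac{2}{-11}\right) - 7244\right) - 7504 = \left(\left(-32\right) 1 \left(\frac{8}{-11} + \frac{2}{-11}\right) - 7244\right) - 7504 = \left(- 32 \left(8 \left(- \frac{1}{11}\right) + 2 \left(- \frac{1}{11}\right)\right) - 7244\right) - 7504 = \left(- 32 \left(- \frac{8}{11} - \frac{2}{11}\right) - 7244\right) - 7504 = \left(\left(-32\right) \left(- \frac{10}{11}\right) - 7244\right) - 7504 = \left(\frac{320}{11} - 7244\right) - 7504 = - \frac{79364}{11} - 7504 = - \frac{161908}{11}$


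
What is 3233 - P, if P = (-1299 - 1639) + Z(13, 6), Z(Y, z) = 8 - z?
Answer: 6169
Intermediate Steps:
P = -2936 (P = (-1299 - 1639) + (8 - 1*6) = -2938 + (8 - 6) = -2938 + 2 = -2936)
3233 - P = 3233 - 1*(-2936) = 3233 + 2936 = 6169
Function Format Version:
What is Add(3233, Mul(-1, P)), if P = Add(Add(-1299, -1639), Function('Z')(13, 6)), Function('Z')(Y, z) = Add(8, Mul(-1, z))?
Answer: 6169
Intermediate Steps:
P = -2936 (P = Add(Add(-1299, -1639), Add(8, Mul(-1, 6))) = Add(-2938, Add(8, -6)) = Add(-2938, 2) = -2936)
Add(3233, Mul(-1, P)) = Add(3233, Mul(-1, -2936)) = Add(3233, 2936) = 6169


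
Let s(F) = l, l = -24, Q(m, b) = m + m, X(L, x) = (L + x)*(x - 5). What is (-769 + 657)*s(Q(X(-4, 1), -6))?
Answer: 2688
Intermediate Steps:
X(L, x) = (-5 + x)*(L + x) (X(L, x) = (L + x)*(-5 + x) = (-5 + x)*(L + x))
Q(m, b) = 2*m
s(F) = -24
(-769 + 657)*s(Q(X(-4, 1), -6)) = (-769 + 657)*(-24) = -112*(-24) = 2688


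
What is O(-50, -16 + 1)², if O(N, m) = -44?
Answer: 1936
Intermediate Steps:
O(-50, -16 + 1)² = (-44)² = 1936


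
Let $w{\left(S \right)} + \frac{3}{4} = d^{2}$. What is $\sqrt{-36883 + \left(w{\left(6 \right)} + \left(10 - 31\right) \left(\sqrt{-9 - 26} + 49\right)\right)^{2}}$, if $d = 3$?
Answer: $\frac{\sqrt{15833801 + 685944 i \sqrt{35}}}{4} \approx 1002.8 + 126.46 i$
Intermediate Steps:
$w{\left(S \right)} = \frac{33}{4}$ ($w{\left(S \right)} = - \frac{3}{4} + 3^{2} = - \frac{3}{4} + 9 = \frac{33}{4}$)
$\sqrt{-36883 + \left(w{\left(6 \right)} + \left(10 - 31\right) \left(\sqrt{-9 - 26} + 49\right)\right)^{2}} = \sqrt{-36883 + \left(\frac{33}{4} + \left(10 - 31\right) \left(\sqrt{-9 - 26} + 49\right)\right)^{2}} = \sqrt{-36883 + \left(\frac{33}{4} - 21 \left(\sqrt{-35} + 49\right)\right)^{2}} = \sqrt{-36883 + \left(\frac{33}{4} - 21 \left(i \sqrt{35} + 49\right)\right)^{2}} = \sqrt{-36883 + \left(\frac{33}{4} - 21 \left(49 + i \sqrt{35}\right)\right)^{2}} = \sqrt{-36883 + \left(\frac{33}{4} - \left(1029 + 21 i \sqrt{35}\right)\right)^{2}} = \sqrt{-36883 + \left(- \frac{4083}{4} - 21 i \sqrt{35}\right)^{2}}$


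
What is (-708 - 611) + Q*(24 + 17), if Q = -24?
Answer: -2303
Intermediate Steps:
(-708 - 611) + Q*(24 + 17) = (-708 - 611) - 24*(24 + 17) = -1319 - 24*41 = -1319 - 984 = -2303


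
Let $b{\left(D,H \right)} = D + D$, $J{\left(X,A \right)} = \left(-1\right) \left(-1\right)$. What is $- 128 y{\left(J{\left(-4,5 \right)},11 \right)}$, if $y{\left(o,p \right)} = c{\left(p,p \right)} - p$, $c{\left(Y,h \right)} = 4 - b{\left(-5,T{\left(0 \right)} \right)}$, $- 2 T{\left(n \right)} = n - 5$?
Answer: $-384$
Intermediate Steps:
$T{\left(n \right)} = \frac{5}{2} - \frac{n}{2}$ ($T{\left(n \right)} = - \frac{n - 5}{2} = - \frac{-5 + n}{2} = \frac{5}{2} - \frac{n}{2}$)
$J{\left(X,A \right)} = 1$
$b{\left(D,H \right)} = 2 D$
$c{\left(Y,h \right)} = 14$ ($c{\left(Y,h \right)} = 4 - 2 \left(-5\right) = 4 - -10 = 4 + 10 = 14$)
$y{\left(o,p \right)} = 14 - p$
$- 128 y{\left(J{\left(-4,5 \right)},11 \right)} = - 128 \left(14 - 11\right) = \left(-128\right) 3 = -384$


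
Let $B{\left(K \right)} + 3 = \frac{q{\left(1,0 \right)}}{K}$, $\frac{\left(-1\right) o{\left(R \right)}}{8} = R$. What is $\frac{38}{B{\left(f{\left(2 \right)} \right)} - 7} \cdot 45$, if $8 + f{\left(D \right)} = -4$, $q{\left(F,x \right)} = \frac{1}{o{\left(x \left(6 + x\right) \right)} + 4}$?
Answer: $- \frac{82080}{481} \approx -170.64$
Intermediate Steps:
$o{\left(R \right)} = - 8 R$
$q{\left(F,x \right)} = \frac{1}{4 - 8 x \left(6 + x\right)}$ ($q{\left(F,x \right)} = \frac{1}{- 8 x \left(6 + x\right) + 4} = \frac{1}{4 - 8 x \left(6 + x\right)}$)
$f{\left(D \right)} = -12$ ($f{\left(D \right)} = -8 - 4 = -12$)
$B{\left(K \right)} = -3 + \frac{1}{4 K}$ ($B{\left(K \right)} = -3 + \frac{\left(-1\right) \frac{1}{-4 + 8 \cdot 0 \left(6 + 0\right)}}{K} = -3 + \frac{\left(-1\right) \frac{1}{-4 + 8 \cdot 0 \cdot 6}}{K} = -3 + \frac{\left(-1\right) \frac{1}{-4 + 0}}{K} = -3 + \frac{\left(-1\right) \frac{1}{-4}}{K} = -3 + \frac{\left(-1\right) \left(- \frac{1}{4}\right)}{K} = -3 + \frac{1}{4 K}$)
$\frac{38}{B{\left(f{\left(2 \right)} \right)} - 7} \cdot 45 = \frac{38}{\left(-3 + \frac{1}{4 \left(-12\right)}\right) - 7} \cdot 45 = \frac{38}{\left(-3 + \frac{1}{4} \left(- \frac{1}{12}\right)\right) - 7} \cdot 45 = \frac{38}{\left(-3 - \frac{1}{48}\right) - 7} \cdot 45 = \frac{38}{- \frac{145}{48} - 7} \cdot 45 = \frac{38}{- \frac{481}{48}} \cdot 45 = 38 \left(- \frac{48}{481}\right) 45 = \left(- \frac{1824}{481}\right) 45 = - \frac{82080}{481}$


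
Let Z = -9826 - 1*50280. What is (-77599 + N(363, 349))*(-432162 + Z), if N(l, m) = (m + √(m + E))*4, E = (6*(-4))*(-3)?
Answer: 37512298404 - 1969072*√421 ≈ 3.7472e+10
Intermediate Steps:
E = 72 (E = -24*(-3) = 72)
Z = -60106 (Z = -9826 - 50280 = -60106)
N(l, m) = 4*m + 4*√(72 + m) (N(l, m) = (m + √(m + 72))*4 = (m + √(72 + m))*4 = 4*m + 4*√(72 + m))
(-77599 + N(363, 349))*(-432162 + Z) = (-77599 + (4*349 + 4*√(72 + 349)))*(-432162 - 60106) = (-77599 + (1396 + 4*√421))*(-492268) = (-76203 + 4*√421)*(-492268) = 37512298404 - 1969072*√421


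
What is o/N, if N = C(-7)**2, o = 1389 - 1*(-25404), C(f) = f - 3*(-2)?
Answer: 26793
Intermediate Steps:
C(f) = 6 + f (C(f) = f + 6 = 6 + f)
o = 26793 (o = 1389 + 25404 = 26793)
N = 1 (N = (6 - 7)**2 = (-1)**2 = 1)
o/N = 26793/1 = 26793*1 = 26793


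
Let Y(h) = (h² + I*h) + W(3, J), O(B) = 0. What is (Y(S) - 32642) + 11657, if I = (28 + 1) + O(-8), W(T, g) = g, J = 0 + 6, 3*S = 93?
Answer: -19119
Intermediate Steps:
S = 31 (S = (⅓)*93 = 31)
J = 6
I = 29 (I = (28 + 1) + 0 = 29 + 0 = 29)
Y(h) = 6 + h² + 29*h (Y(h) = (h² + 29*h) + 6 = 6 + h² + 29*h)
(Y(S) - 32642) + 11657 = ((6 + 31² + 29*31) - 32642) + 11657 = ((6 + 961 + 899) - 32642) + 11657 = (1866 - 32642) + 11657 = -30776 + 11657 = -19119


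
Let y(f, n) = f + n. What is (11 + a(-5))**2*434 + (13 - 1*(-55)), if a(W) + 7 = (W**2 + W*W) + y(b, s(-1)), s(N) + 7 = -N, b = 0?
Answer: 1000004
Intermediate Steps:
s(N) = -7 - N
a(W) = -13 + 2*W**2 (a(W) = -7 + ((W**2 + W*W) + (0 + (-7 - 1*(-1)))) = -7 + ((W**2 + W**2) + (0 + (-7 + 1))) = -7 + (2*W**2 + (0 - 6)) = -7 + (2*W**2 - 6) = -7 + (-6 + 2*W**2) = -13 + 2*W**2)
(11 + a(-5))**2*434 + (13 - 1*(-55)) = (11 + (-13 + 2*(-5)**2))**2*434 + (13 - 1*(-55)) = (11 + (-13 + 2*25))**2*434 + (13 + 55) = (11 + (-13 + 50))**2*434 + 68 = (11 + 37)**2*434 + 68 = 48**2*434 + 68 = 2304*434 + 68 = 999936 + 68 = 1000004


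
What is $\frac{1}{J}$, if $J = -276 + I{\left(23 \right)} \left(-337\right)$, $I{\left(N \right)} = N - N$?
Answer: $- \frac{1}{276} \approx -0.0036232$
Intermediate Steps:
$I{\left(N \right)} = 0$
$J = -276$ ($J = -276 + 0 \left(-337\right) = -276 + 0 = -276$)
$\frac{1}{J} = \frac{1}{-276} = - \frac{1}{276}$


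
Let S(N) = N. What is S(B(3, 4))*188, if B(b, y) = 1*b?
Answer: 564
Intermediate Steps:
B(b, y) = b
S(B(3, 4))*188 = 3*188 = 564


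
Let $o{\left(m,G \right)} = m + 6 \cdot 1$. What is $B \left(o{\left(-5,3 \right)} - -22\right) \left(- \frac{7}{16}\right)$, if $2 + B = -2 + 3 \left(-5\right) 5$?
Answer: $\frac{12719}{16} \approx 794.94$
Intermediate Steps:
$o{\left(m,G \right)} = 6 + m$ ($o{\left(m,G \right)} = m + 6 = 6 + m$)
$B = -79$ ($B = -2 + \left(-2 + 3 \left(-5\right) 5\right) = -2 - 77 = -79$)
$B \left(o{\left(-5,3 \right)} - -22\right) \left(- \frac{7}{16}\right) = - 79 \left(\left(6 - 5\right) - -22\right) \left(- \frac{7}{16}\right) = - 79 \left(1 + 22\right) \left(\left(-7\right) \frac{1}{16}\right) = \left(-79\right) 23 \left(- \frac{7}{16}\right) = \left(-1817\right) \left(- \frac{7}{16}\right) = \frac{12719}{16}$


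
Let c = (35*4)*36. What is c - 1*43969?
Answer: -38929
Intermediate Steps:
c = 5040 (c = 140*36 = 5040)
c - 1*43969 = 5040 - 1*43969 = 5040 - 43969 = -38929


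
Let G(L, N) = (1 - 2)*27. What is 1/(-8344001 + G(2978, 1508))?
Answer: -1/8344028 ≈ -1.1985e-7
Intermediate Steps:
G(L, N) = -27 (G(L, N) = -1*27 = -27)
1/(-8344001 + G(2978, 1508)) = 1/(-8344001 - 27) = 1/(-8344028) = -1/8344028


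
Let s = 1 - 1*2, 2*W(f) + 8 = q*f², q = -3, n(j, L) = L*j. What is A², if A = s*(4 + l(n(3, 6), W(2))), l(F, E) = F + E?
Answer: 144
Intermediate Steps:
W(f) = -4 - 3*f²/2 (W(f) = -4 + (-3*f²)/2 = -4 - 3*f²/2)
s = -1 (s = 1 - 2 = -1)
l(F, E) = E + F
A = -12 (A = -(4 + ((-4 - 3/2*2²) + 6*3)) = -(4 + ((-4 - 3/2*4) + 18)) = -(4 + ((-4 - 6) + 18)) = -(4 + (-10 + 18)) = -(4 + 8) = -1*12 = -12)
A² = (-12)² = 144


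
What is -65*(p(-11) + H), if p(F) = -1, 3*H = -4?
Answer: 455/3 ≈ 151.67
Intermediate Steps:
H = -4/3 (H = (⅓)*(-4) = -4/3 ≈ -1.3333)
-65*(p(-11) + H) = -65*(-1 - 4/3) = -65*(-7/3) = 455/3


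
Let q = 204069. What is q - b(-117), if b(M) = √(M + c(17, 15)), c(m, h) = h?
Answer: 204069 - I*√102 ≈ 2.0407e+5 - 10.1*I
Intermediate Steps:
b(M) = √(15 + M) (b(M) = √(M + 15) = √(15 + M))
q - b(-117) = 204069 - √(15 - 117) = 204069 - √(-102) = 204069 - I*√102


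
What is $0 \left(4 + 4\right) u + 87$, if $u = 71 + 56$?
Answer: $87$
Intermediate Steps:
$u = 127$
$0 \left(4 + 4\right) u + 87 = 0 \left(4 + 4\right) 127 + 87 = 0 \cdot 8 \cdot 127 + 87 = 0 \cdot 127 + 87 = 0 + 87 = 87$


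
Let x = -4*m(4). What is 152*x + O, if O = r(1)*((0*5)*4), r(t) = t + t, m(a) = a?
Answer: -2432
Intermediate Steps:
x = -16 (x = -4*4 = -16)
r(t) = 2*t
O = 0 (O = (2*1)*((0*5)*4) = 2*(0*4) = 2*0 = 0)
152*x + O = 152*(-16) + 0 = -2432 + 0 = -2432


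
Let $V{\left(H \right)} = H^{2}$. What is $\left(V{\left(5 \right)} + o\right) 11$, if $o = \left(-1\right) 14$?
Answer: $121$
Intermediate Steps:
$o = -14$
$\left(V{\left(5 \right)} + o\right) 11 = \left(5^{2} - 14\right) 11 = \left(25 - 14\right) 11 = 11 \cdot 11 = 121$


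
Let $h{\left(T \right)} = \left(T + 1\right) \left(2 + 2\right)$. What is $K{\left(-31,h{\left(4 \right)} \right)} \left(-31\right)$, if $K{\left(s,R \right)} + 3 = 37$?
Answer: $-1054$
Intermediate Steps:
$h{\left(T \right)} = 4 + 4 T$ ($h{\left(T \right)} = \left(1 + T\right) 4 = 4 + 4 T$)
$K{\left(s,R \right)} = 34$ ($K{\left(s,R \right)} = -3 + 37 = 34$)
$K{\left(-31,h{\left(4 \right)} \right)} \left(-31\right) = 34 \left(-31\right) = -1054$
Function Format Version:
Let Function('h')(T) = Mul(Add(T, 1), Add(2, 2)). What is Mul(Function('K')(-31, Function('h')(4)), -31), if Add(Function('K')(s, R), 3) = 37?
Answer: -1054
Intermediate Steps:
Function('h')(T) = Add(4, Mul(4, T)) (Function('h')(T) = Mul(Add(1, T), 4) = Add(4, Mul(4, T)))
Function('K')(s, R) = 34 (Function('K')(s, R) = Add(-3, 37) = 34)
Mul(Function('K')(-31, Function('h')(4)), -31) = Mul(34, -31) = -1054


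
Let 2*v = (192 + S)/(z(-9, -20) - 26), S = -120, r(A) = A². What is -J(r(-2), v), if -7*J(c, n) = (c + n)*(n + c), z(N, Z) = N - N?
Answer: 1156/1183 ≈ 0.97718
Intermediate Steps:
z(N, Z) = 0
v = -18/13 (v = ((192 - 120)/(0 - 26))/2 = (72/(-26))/2 = (72*(-1/26))/2 = (½)*(-36/13) = -18/13 ≈ -1.3846)
J(c, n) = -(c + n)²/7 (J(c, n) = -(c + n)*(n + c)/7 = -(c + n)*(c + n)/7 = -(c + n)²/7)
-J(r(-2), v) = -(-1)*((-2)² - 18/13)²/7 = -(-1)*(4 - 18/13)²/7 = -(-1)*(34/13)²/7 = -(-1)*1156/(7*169) = -1*(-1156/1183) = 1156/1183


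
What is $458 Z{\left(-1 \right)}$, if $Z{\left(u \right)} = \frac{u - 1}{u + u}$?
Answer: $458$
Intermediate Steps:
$Z{\left(u \right)} = \frac{-1 + u}{2 u}$
$458 Z{\left(-1 \right)} = 458 \frac{-1 - 1}{2 \left(-1\right)} = 458 \cdot \frac{1}{2} \left(-1\right) \left(-2\right) = 458 \cdot 1 = 458$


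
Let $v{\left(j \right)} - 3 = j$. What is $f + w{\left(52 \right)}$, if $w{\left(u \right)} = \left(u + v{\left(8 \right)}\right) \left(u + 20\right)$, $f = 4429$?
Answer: $8965$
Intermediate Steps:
$v{\left(j \right)} = 3 + j$
$w{\left(u \right)} = \left(11 + u\right) \left(20 + u\right)$ ($w{\left(u \right)} = \left(u + \left(3 + 8\right)\right) \left(u + 20\right) = \left(u + 11\right) \left(20 + u\right) = \left(11 + u\right) \left(20 + u\right)$)
$f + w{\left(52 \right)} = 4429 + \left(220 + 52^{2} + 31 \cdot 52\right) = 4429 + \left(220 + 2704 + 1612\right) = 4429 + 4536 = 8965$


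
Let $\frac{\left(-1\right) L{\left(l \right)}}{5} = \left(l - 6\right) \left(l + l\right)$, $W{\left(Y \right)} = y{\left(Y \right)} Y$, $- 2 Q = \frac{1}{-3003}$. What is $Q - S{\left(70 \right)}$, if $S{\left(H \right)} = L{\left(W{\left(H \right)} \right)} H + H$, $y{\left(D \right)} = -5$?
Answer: $\frac{523842899581}{6006} \approx 8.722 \cdot 10^{7}$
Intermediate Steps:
$Q = \frac{1}{6006}$ ($Q = - \frac{1}{2 \left(-3003\right)} = \left(- \frac{1}{2}\right) \left(- \frac{1}{3003}\right) = \frac{1}{6006} \approx 0.0001665$)
$W{\left(Y \right)} = - 5 Y$
$L{\left(l \right)} = - 10 l \left(-6 + l\right)$ ($L{\left(l \right)} = - 5 \left(l - 6\right) \left(l + l\right) = - 5 \left(-6 + l\right) 2 l = - 5 \cdot 2 l \left(-6 + l\right) = - 10 l \left(-6 + l\right)$)
$S{\left(H \right)} = H - 50 H^{2} \left(6 + 5 H\right)$ ($S{\left(H \right)} = 10 \left(- 5 H\right) \left(6 - - 5 H\right) H + H = 10 \left(- 5 H\right) \left(6 + 5 H\right) H + H = - 50 H \left(6 + 5 H\right) H + H = - 50 H^{2} \left(6 + 5 H\right) + H = H - 50 H^{2} \left(6 + 5 H\right)$)
$Q - S{\left(70 \right)} = \frac{1}{6006} - 70 \left(1 - 21000 - 250 \cdot 70^{2}\right) = \frac{1}{6006} - 70 \left(1 - 21000 - 1225000\right) = \frac{1}{6006} - 70 \left(-1245999\right) = \frac{1}{6006} - -87219930 = \frac{1}{6006} + 87219930 = \frac{523842899581}{6006}$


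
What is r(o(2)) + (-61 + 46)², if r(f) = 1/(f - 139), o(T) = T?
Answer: 30824/137 ≈ 224.99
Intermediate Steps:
r(f) = 1/(-139 + f)
r(o(2)) + (-61 + 46)² = 1/(-139 + 2) + (-61 + 46)² = 1/(-137) + (-15)² = -1/137 + 225 = 30824/137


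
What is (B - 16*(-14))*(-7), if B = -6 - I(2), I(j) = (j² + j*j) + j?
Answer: -1456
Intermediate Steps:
I(j) = j + 2*j² (I(j) = (j² + j²) + j = 2*j² + j = j + 2*j²)
B = -16 (B = -6 - 2*(1 + 2*2) = -6 - 2*(1 + 4) = -6 - 2*5 = -6 - 1*10 = -6 - 10 = -16)
(B - 16*(-14))*(-7) = (-16 - 16*(-14))*(-7) = (-16 + 224)*(-7) = 208*(-7) = -1456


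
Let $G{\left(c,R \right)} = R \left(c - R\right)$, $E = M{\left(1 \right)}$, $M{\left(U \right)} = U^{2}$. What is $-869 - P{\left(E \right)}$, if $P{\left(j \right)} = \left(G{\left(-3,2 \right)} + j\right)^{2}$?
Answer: $-950$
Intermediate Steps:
$E = 1$ ($E = 1^{2} = 1$)
$P{\left(j \right)} = \left(-10 + j\right)^{2}$ ($P{\left(j \right)} = \left(2 \left(-3 - 2\right) + j\right)^{2} = \left(2 \left(-5\right) + j\right)^{2} = \left(-10 + j\right)^{2}$)
$-869 - P{\left(E \right)} = -869 - \left(-10 + 1\right)^{2} = -869 - \left(-9\right)^{2} = -869 - 81 = -950$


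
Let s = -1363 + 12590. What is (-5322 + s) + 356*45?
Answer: 21925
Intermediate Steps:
s = 11227
(-5322 + s) + 356*45 = (-5322 + 11227) + 356*45 = 5905 + 16020 = 21925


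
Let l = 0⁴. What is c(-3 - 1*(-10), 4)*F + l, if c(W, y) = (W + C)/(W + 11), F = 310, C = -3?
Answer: 620/9 ≈ 68.889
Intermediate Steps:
l = 0
c(W, y) = (-3 + W)/(11 + W) (c(W, y) = (W - 3)/(W + 11) = (-3 + W)/(11 + W))
c(-3 - 1*(-10), 4)*F + l = ((-3 + (-3 - 1*(-10)))/(11 + (-3 - 1*(-10))))*310 + 0 = ((-3 + (-3 + 10))/(11 + (-3 + 10)))*310 + 0 = ((-3 + 7)/(11 + 7))*310 + 0 = (4/18)*310 + 0 = ((1/18)*4)*310 + 0 = (2/9)*310 + 0 = 620/9 + 0 = 620/9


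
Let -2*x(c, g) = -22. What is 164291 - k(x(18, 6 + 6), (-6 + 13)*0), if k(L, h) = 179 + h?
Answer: 164112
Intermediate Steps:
x(c, g) = 11 (x(c, g) = -½*(-22) = 11)
164291 - k(x(18, 6 + 6), (-6 + 13)*0) = 164291 - (179 + (-6 + 13)*0) = 164291 - (179 + 7*0) = 164291 - (179 + 0) = 164291 - 1*179 = 164291 - 179 = 164112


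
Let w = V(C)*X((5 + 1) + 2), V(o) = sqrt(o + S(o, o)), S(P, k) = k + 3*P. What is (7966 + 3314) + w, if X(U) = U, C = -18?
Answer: 11280 + 24*I*sqrt(10) ≈ 11280.0 + 75.895*I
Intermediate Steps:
V(o) = sqrt(5)*sqrt(o) (V(o) = sqrt(o + (o + 3*o)) = sqrt(o + 4*o) = sqrt(5*o) = sqrt(5)*sqrt(o))
w = 24*I*sqrt(10) (w = (sqrt(5)*sqrt(-18))*((5 + 1) + 2) = (sqrt(5)*(3*I*sqrt(2)))*(6 + 2) = (3*I*sqrt(10))*8 = 24*I*sqrt(10) ≈ 75.895*I)
(7966 + 3314) + w = (7966 + 3314) + 24*I*sqrt(10) = 11280 + 24*I*sqrt(10)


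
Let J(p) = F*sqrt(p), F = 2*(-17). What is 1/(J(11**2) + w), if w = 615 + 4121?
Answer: 1/4362 ≈ 0.00022925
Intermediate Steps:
w = 4736
F = -34
J(p) = -34*sqrt(p)
1/(J(11**2) + w) = 1/(-34*sqrt(11**2) + 4736) = 1/(-34*sqrt(121) + 4736) = 1/(-34*11 + 4736) = 1/(-374 + 4736) = 1/4362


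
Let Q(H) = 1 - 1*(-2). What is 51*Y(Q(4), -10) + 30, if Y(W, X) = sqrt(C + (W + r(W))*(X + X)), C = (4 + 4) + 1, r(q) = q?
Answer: 30 + 51*I*sqrt(111) ≈ 30.0 + 537.32*I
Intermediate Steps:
C = 9 (C = 8 + 1 = 9)
Q(H) = 3 (Q(H) = 1 + 2 = 3)
Y(W, X) = sqrt(9 + 4*W*X) (Y(W, X) = sqrt(9 + (W + W)*(X + X)) = sqrt(9 + (2*W)*(2*X)) = sqrt(9 + 4*W*X))
51*Y(Q(4), -10) + 30 = 51*sqrt(9 + 4*3*(-10)) + 30 = 51*sqrt(9 - 120) + 30 = 51*sqrt(-111) + 30 = 51*(I*sqrt(111)) + 30 = 51*I*sqrt(111) + 30 = 30 + 51*I*sqrt(111)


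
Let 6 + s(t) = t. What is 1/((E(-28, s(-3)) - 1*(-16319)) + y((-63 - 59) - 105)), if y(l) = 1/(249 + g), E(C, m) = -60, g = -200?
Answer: 49/796692 ≈ 6.1504e-5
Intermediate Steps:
s(t) = -6 + t
y(l) = 1/49 (y(l) = 1/(249 - 200) = 1/49)
1/((E(-28, s(-3)) - 1*(-16319)) + y((-63 - 59) - 105)) = 1/((-60 - 1*(-16319)) + 1/49) = 1/((-60 + 16319) + 1/49) = 1/(16259 + 1/49) = 1/(796692/49) = 49/796692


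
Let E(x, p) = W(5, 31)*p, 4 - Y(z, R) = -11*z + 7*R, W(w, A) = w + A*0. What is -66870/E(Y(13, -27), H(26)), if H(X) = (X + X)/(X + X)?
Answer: -13374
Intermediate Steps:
W(w, A) = w (W(w, A) = w + 0 = w)
Y(z, R) = 4 - 7*R + 11*z (Y(z, R) = 4 - (-11*z + 7*R) = 4 + (-7*R + 11*z) = 4 - 7*R + 11*z)
H(X) = 1 (H(X) = (2*X)/((2*X)) = (2*X)*(1/(2*X)) = 1)
E(x, p) = 5*p
-66870/E(Y(13, -27), H(26)) = -66870/(5*1) = -66870/5 = -66870*1/5 = -13374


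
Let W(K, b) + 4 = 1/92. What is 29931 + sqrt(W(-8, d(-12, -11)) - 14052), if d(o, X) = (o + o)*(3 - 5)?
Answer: 29931 + I*sqrt(29742473)/46 ≈ 29931.0 + 118.56*I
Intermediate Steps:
d(o, X) = -4*o (d(o, X) = (2*o)*(-2) = -4*o)
W(K, b) = -367/92 (W(K, b) = -4 + 1/92 = -367/92)
29931 + sqrt(W(-8, d(-12, -11)) - 14052) = 29931 + sqrt(-367/92 - 14052) = 29931 + sqrt(-1293151/92) = 29931 + I*sqrt(29742473)/46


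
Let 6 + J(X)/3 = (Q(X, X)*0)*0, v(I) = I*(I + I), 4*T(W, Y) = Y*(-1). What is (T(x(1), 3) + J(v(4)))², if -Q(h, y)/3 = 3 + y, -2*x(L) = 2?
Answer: 5625/16 ≈ 351.56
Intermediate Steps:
x(L) = -1 (x(L) = -½*2 = -1)
Q(h, y) = -9 - 3*y (Q(h, y) = -3*(3 + y) = -9 - 3*y)
T(W, Y) = -Y/4 (T(W, Y) = (Y*(-1))/4 = (-Y)/4 = -Y/4)
v(I) = 2*I² (v(I) = I*(2*I) = 2*I²)
J(X) = -18 (J(X) = -18 + 3*(((-9 - 3*X)*0)*0) = -18 + 3*(0*0) = -18 + 3*0 = -18 + 0 = -18)
(T(x(1), 3) + J(v(4)))² = (-¼*3 - 18)² = (-¾ - 18)² = (-75/4)² = 5625/16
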